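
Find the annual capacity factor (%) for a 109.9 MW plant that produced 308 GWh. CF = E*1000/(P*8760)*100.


CF = 308 * 1000 / (109.9 * 8760) * 100 = 31.9926 %


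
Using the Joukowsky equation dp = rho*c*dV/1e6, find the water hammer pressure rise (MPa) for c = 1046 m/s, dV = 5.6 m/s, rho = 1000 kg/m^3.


dp = 1000 * 1046 * 5.6 / 1e6 = 5.8576 MPa


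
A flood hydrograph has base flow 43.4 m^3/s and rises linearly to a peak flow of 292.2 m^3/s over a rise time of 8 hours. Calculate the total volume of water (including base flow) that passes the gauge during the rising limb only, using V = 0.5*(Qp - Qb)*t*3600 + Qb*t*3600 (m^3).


V = 0.5*(292.2 - 43.4)*8*3600 + 43.4*8*3600 = 4.8326e+06 m^3


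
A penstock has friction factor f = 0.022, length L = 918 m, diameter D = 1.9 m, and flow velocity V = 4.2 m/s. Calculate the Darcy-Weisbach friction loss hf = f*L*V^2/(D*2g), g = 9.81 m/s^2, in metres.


hf = 0.022 * 918 * 4.2^2 / (1.9 * 2 * 9.81) = 9.5568 m


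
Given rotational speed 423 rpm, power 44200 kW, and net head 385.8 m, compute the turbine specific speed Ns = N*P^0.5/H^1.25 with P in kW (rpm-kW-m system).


Ns = 423 * 44200^0.5 / 385.8^1.25 = 52.0114


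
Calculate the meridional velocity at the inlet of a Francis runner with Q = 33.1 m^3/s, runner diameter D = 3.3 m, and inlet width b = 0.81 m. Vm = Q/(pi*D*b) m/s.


Vm = 33.1 / (pi * 3.3 * 0.81) = 3.9417 m/s


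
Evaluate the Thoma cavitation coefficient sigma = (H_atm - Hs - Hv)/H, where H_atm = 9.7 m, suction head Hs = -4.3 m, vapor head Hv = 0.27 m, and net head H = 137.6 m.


sigma = (9.7 - (-4.3) - 0.27) / 137.6 = 0.0998


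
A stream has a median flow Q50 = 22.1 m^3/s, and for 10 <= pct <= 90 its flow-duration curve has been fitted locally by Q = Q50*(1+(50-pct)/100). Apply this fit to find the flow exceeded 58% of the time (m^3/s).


Q = 22.1 * (1 + (50 - 58)/100) = 20.3320 m^3/s


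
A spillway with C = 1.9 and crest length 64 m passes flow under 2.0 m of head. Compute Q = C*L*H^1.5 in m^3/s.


Q = 1.9 * 64 * 2.0^1.5 = 343.9367 m^3/s


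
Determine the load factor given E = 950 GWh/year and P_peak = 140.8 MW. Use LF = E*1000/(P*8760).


LF = 950 * 1000 / (140.8 * 8760) = 0.7702


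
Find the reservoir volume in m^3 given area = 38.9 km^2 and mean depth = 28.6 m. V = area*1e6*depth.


V = 38.9 * 1e6 * 28.6 = 1.1125e+09 m^3


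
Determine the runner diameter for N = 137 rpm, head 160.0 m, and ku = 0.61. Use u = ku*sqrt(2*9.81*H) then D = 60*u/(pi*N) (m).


u = 0.61 * sqrt(2*9.81*160.0) = 34.1774 m/s
D = 60 * 34.1774 / (pi * 137) = 4.7645 m


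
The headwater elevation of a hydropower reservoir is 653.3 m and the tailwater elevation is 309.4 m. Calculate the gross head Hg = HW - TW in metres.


Hg = 653.3 - 309.4 = 343.9000 m


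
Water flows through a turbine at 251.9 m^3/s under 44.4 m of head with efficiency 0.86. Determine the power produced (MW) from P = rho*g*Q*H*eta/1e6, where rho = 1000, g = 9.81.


P = 1000 * 9.81 * 251.9 * 44.4 * 0.86 / 1e6 = 94.3580 MW


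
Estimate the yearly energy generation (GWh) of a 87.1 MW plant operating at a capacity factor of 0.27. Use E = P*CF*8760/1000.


E = 87.1 * 0.27 * 8760 / 1000 = 206.0089 GWh


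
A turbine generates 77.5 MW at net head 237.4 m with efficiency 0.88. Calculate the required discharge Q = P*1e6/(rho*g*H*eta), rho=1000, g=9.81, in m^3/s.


Q = 77.5 * 1e6 / (1000 * 9.81 * 237.4 * 0.88) = 37.8155 m^3/s


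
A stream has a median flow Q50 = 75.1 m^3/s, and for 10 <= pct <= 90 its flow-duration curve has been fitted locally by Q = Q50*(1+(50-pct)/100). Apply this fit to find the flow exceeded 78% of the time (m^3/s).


Q = 75.1 * (1 + (50 - 78)/100) = 54.0720 m^3/s


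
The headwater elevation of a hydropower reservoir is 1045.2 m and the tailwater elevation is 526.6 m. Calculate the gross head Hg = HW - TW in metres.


Hg = 1045.2 - 526.6 = 518.6000 m


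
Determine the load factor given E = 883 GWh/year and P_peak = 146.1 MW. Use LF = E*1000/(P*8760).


LF = 883 * 1000 / (146.1 * 8760) = 0.6899


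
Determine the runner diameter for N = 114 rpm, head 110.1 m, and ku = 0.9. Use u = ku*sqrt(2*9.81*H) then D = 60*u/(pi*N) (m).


u = 0.9 * sqrt(2*9.81*110.1) = 41.8298 m/s
D = 60 * 41.8298 / (pi * 114) = 7.0078 m


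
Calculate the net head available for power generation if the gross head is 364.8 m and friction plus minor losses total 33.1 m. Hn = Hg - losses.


Hn = 364.8 - 33.1 = 331.7000 m


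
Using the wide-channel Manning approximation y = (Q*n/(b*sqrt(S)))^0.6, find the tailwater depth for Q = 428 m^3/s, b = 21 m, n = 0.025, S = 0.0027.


y = (428 * 0.025 / (21 * 0.0027^0.5))^0.6 = 3.9345 m


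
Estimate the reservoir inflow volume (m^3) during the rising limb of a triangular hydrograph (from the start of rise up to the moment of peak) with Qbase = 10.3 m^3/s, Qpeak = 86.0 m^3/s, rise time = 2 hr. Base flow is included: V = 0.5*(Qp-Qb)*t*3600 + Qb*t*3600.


V = 0.5*(86.0 - 10.3)*2*3600 + 10.3*2*3600 = 346680.0000 m^3


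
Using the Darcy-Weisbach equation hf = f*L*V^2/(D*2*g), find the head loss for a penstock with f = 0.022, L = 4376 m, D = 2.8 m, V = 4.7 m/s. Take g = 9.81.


hf = 0.022 * 4376 * 4.7^2 / (2.8 * 2 * 9.81) = 38.7114 m


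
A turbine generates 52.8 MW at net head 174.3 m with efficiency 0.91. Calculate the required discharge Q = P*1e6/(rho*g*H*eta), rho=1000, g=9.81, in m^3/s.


Q = 52.8 * 1e6 / (1000 * 9.81 * 174.3 * 0.91) = 33.9333 m^3/s


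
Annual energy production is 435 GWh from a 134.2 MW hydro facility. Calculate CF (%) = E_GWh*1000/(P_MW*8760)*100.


CF = 435 * 1000 / (134.2 * 8760) * 100 = 37.0026 %


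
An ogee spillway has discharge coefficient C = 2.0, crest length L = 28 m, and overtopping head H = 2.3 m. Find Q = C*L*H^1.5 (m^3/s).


Q = 2.0 * 28 * 2.3^1.5 = 195.3349 m^3/s


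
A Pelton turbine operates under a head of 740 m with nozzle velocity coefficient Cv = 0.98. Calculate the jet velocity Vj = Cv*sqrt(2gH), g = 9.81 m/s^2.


Vj = 0.98 * sqrt(2*9.81*740) = 118.0841 m/s


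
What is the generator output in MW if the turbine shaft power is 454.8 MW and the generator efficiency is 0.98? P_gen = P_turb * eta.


P_gen = 454.8 * 0.98 = 445.7040 MW


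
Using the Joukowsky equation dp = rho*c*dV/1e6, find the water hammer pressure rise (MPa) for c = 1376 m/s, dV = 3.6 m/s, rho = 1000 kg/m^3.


dp = 1000 * 1376 * 3.6 / 1e6 = 4.9536 MPa


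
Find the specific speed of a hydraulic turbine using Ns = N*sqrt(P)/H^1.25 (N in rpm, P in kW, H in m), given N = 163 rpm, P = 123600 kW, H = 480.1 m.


Ns = 163 * 123600^0.5 / 480.1^1.25 = 25.4995


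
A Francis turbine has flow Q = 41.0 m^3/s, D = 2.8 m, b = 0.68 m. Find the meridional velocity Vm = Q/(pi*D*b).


Vm = 41.0 / (pi * 2.8 * 0.68) = 6.8544 m/s


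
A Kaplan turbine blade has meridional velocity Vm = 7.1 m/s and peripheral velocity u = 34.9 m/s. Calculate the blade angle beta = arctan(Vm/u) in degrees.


beta = arctan(7.1 / 34.9) = 11.4992 degrees


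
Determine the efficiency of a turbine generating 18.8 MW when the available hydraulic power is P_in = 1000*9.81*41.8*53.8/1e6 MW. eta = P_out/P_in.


P_in = 1000 * 9.81 * 41.8 * 53.8 / 1e6 = 22.0611 MW
eta = 18.8 / 22.0611 = 0.8522


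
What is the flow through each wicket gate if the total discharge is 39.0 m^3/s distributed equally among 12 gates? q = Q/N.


q = 39.0 / 12 = 3.2500 m^3/s


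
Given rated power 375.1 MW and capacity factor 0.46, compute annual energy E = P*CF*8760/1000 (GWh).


E = 375.1 * 0.46 * 8760 / 1000 = 1511.5030 GWh


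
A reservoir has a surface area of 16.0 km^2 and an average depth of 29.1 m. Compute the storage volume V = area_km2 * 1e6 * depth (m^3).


V = 16.0 * 1e6 * 29.1 = 4.6560e+08 m^3


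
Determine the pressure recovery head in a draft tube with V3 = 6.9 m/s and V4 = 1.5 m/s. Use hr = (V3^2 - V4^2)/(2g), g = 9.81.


hr = (6.9^2 - 1.5^2) / (2*9.81) = 2.3119 m


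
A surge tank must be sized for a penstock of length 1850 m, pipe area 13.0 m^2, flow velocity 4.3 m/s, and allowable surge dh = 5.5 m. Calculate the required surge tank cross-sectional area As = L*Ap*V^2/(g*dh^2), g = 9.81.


As = 1850 * 13.0 * 4.3^2 / (9.81 * 5.5^2) = 1498.5030 m^2


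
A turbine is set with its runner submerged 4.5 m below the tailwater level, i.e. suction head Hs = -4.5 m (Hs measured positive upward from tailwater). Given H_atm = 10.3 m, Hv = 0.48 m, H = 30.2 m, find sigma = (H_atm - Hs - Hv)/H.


sigma = (10.3 - (-4.5) - 0.48) / 30.2 = 0.4742


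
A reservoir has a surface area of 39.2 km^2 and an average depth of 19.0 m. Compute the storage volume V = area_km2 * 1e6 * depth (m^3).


V = 39.2 * 1e6 * 19.0 = 7.4480e+08 m^3


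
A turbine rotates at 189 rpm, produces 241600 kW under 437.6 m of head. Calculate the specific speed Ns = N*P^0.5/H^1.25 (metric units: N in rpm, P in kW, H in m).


Ns = 189 * 241600^0.5 / 437.6^1.25 = 46.4156


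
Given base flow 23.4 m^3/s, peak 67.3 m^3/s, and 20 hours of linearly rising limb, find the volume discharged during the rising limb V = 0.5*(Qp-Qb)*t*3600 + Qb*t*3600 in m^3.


V = 0.5*(67.3 - 23.4)*20*3600 + 23.4*20*3600 = 3.2652e+06 m^3


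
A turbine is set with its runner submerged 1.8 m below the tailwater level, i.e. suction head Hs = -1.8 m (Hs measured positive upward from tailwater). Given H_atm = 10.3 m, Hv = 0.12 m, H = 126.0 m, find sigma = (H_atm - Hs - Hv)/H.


sigma = (10.3 - (-1.8) - 0.12) / 126.0 = 0.0951


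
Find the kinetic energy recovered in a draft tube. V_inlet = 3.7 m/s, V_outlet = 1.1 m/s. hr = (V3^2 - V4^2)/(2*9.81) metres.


hr = (3.7^2 - 1.1^2) / (2*9.81) = 0.6361 m


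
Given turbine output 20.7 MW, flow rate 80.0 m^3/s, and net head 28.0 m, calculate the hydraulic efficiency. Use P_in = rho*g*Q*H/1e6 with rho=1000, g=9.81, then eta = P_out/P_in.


P_in = 1000 * 9.81 * 80.0 * 28.0 / 1e6 = 21.9744 MW
eta = 20.7 / 21.9744 = 0.9420


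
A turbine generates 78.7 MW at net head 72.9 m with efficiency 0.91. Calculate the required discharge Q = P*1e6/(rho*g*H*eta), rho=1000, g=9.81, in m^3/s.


Q = 78.7 * 1e6 / (1000 * 9.81 * 72.9 * 0.91) = 120.9308 m^3/s


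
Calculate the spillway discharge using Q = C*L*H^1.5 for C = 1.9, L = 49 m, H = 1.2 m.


Q = 1.9 * 49 * 1.2^1.5 = 122.3831 m^3/s


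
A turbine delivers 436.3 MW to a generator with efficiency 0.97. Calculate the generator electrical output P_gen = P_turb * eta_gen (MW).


P_gen = 436.3 * 0.97 = 423.2110 MW


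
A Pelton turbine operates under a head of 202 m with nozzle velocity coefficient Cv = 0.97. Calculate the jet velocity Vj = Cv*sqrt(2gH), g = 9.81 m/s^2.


Vj = 0.97 * sqrt(2*9.81*202) = 61.0656 m/s


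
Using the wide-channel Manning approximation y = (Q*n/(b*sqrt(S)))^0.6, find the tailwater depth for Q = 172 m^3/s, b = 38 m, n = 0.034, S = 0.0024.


y = (172 * 0.034 / (38 * 0.0024^0.5))^0.6 = 1.9873 m


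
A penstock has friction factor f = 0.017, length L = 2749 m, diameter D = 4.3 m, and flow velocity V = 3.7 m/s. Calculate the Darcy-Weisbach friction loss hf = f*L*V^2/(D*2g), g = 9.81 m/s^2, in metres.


hf = 0.017 * 2749 * 3.7^2 / (4.3 * 2 * 9.81) = 7.5833 m


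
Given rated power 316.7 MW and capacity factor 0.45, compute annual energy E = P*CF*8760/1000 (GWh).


E = 316.7 * 0.45 * 8760 / 1000 = 1248.4314 GWh


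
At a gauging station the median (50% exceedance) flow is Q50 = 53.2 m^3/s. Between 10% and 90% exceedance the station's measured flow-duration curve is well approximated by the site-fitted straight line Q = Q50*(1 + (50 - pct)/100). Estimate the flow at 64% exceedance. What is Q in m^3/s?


Q = 53.2 * (1 + (50 - 64)/100) = 45.7520 m^3/s


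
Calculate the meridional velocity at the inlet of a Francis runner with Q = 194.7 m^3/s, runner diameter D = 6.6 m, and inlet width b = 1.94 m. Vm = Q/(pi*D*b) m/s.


Vm = 194.7 / (pi * 6.6 * 1.94) = 4.8403 m/s


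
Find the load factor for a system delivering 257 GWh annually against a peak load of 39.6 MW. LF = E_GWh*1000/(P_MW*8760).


LF = 257 * 1000 / (39.6 * 8760) = 0.7409


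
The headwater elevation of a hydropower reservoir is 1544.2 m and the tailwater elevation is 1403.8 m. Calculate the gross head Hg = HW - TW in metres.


Hg = 1544.2 - 1403.8 = 140.4000 m


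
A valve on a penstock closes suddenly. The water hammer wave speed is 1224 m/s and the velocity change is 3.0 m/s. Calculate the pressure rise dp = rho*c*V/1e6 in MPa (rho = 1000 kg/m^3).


dp = 1000 * 1224 * 3.0 / 1e6 = 3.6720 MPa


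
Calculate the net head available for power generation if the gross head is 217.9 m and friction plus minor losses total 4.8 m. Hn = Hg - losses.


Hn = 217.9 - 4.8 = 213.1000 m


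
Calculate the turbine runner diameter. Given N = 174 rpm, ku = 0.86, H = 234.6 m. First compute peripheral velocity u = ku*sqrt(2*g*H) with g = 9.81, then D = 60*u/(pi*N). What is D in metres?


u = 0.86 * sqrt(2*9.81*234.6) = 58.3461 m/s
D = 60 * 58.3461 / (pi * 174) = 6.4042 m


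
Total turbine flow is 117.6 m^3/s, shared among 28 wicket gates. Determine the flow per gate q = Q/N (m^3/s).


q = 117.6 / 28 = 4.2000 m^3/s


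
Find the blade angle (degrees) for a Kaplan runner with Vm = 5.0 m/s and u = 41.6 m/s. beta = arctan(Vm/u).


beta = arctan(5.0 / 41.6) = 6.8536 degrees


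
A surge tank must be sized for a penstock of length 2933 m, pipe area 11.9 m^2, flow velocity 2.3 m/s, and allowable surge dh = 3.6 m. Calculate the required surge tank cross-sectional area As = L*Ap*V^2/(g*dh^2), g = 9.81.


As = 2933 * 11.9 * 2.3^2 / (9.81 * 3.6^2) = 1452.2477 m^2


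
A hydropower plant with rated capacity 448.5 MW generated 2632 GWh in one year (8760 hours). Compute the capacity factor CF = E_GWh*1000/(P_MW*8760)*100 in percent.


CF = 2632 * 1000 / (448.5 * 8760) * 100 = 66.9914 %


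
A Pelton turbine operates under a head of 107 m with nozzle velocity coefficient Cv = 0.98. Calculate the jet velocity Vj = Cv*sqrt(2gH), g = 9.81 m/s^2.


Vj = 0.98 * sqrt(2*9.81*107) = 44.9022 m/s


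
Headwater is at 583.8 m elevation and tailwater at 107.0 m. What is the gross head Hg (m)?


Hg = 583.8 - 107.0 = 476.8000 m


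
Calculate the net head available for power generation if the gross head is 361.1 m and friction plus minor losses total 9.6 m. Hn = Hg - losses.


Hn = 361.1 - 9.6 = 351.5000 m


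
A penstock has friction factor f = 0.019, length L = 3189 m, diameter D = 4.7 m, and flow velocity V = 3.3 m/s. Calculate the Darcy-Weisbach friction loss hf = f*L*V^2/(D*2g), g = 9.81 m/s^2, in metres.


hf = 0.019 * 3189 * 3.3^2 / (4.7 * 2 * 9.81) = 7.1555 m


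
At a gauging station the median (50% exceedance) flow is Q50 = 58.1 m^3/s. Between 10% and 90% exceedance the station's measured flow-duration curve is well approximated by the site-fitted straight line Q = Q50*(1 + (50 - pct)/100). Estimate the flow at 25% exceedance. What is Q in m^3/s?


Q = 58.1 * (1 + (50 - 25)/100) = 72.6250 m^3/s


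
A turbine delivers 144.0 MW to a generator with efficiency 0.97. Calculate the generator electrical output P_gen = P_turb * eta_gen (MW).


P_gen = 144.0 * 0.97 = 139.6800 MW


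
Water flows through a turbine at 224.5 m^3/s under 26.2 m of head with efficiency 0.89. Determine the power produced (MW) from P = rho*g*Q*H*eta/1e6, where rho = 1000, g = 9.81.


P = 1000 * 9.81 * 224.5 * 26.2 * 0.89 / 1e6 = 51.3543 MW


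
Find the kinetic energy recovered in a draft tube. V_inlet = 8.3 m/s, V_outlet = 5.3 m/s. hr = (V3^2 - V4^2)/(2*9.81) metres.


hr = (8.3^2 - 5.3^2) / (2*9.81) = 2.0795 m


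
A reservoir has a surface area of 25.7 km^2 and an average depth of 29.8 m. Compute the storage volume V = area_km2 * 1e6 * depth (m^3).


V = 25.7 * 1e6 * 29.8 = 7.6586e+08 m^3


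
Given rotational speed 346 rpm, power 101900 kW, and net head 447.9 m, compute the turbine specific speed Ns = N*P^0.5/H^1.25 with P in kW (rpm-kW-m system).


Ns = 346 * 101900^0.5 / 447.9^1.25 = 53.6027


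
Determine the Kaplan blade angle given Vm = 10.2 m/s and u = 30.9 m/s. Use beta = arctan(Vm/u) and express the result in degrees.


beta = arctan(10.2 / 30.9) = 18.2679 degrees


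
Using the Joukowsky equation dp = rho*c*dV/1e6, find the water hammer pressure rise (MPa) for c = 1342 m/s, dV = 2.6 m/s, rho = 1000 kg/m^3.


dp = 1000 * 1342 * 2.6 / 1e6 = 3.4892 MPa


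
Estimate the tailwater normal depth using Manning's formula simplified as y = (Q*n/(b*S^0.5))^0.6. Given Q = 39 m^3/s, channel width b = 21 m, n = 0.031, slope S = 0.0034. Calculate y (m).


y = (39 * 0.031 / (21 * 0.0034^0.5))^0.6 = 0.9924 m


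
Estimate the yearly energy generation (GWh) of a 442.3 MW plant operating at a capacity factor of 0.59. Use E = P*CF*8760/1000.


E = 442.3 * 0.59 * 8760 / 1000 = 2285.9833 GWh


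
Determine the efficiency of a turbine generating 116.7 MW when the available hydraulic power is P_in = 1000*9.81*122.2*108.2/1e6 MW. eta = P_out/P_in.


P_in = 1000 * 9.81 * 122.2 * 108.2 / 1e6 = 129.7082 MW
eta = 116.7 / 129.7082 = 0.8997


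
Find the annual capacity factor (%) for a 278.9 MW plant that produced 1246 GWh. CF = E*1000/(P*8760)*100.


CF = 1246 * 1000 / (278.9 * 8760) * 100 = 50.9994 %


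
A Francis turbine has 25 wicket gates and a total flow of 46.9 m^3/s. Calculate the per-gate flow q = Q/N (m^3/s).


q = 46.9 / 25 = 1.8760 m^3/s


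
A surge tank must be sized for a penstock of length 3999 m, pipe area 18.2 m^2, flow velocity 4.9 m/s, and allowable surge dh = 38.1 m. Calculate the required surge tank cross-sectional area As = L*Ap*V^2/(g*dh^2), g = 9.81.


As = 3999 * 18.2 * 4.9^2 / (9.81 * 38.1^2) = 122.7145 m^2


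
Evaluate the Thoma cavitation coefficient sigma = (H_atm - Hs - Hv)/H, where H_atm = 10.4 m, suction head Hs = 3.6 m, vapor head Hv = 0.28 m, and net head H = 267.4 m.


sigma = (10.4 - 3.6 - 0.28) / 267.4 = 0.0244


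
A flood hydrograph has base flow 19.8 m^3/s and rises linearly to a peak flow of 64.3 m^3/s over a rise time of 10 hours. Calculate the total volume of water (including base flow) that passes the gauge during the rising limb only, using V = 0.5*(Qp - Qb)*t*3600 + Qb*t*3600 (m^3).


V = 0.5*(64.3 - 19.8)*10*3600 + 19.8*10*3600 = 1.5138e+06 m^3


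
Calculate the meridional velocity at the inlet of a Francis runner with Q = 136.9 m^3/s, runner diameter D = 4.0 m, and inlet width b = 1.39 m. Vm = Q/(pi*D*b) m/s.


Vm = 136.9 / (pi * 4.0 * 1.39) = 7.8375 m/s


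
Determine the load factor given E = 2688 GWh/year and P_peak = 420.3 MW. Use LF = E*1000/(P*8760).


LF = 2688 * 1000 / (420.3 * 8760) = 0.7301


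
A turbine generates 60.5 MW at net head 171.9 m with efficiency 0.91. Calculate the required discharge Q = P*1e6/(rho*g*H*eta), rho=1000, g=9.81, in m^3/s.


Q = 60.5 * 1e6 / (1000 * 9.81 * 171.9 * 0.91) = 39.4248 m^3/s


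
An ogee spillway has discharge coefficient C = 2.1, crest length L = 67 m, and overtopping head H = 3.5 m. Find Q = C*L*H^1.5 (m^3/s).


Q = 2.1 * 67 * 3.5^1.5 = 921.2896 m^3/s


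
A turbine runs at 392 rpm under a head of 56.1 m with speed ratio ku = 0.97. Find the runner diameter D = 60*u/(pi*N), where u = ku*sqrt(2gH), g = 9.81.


u = 0.97 * sqrt(2*9.81*56.1) = 32.1812 m/s
D = 60 * 32.1812 / (pi * 392) = 1.5679 m


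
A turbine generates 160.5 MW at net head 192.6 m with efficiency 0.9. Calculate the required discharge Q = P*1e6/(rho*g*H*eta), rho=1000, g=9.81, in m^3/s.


Q = 160.5 * 1e6 / (1000 * 9.81 * 192.6 * 0.9) = 94.3859 m^3/s


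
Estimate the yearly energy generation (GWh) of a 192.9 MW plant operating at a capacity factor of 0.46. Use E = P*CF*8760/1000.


E = 192.9 * 0.46 * 8760 / 1000 = 777.3098 GWh


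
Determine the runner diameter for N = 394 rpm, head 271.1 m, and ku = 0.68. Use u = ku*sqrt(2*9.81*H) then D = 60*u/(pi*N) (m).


u = 0.68 * sqrt(2*9.81*271.1) = 49.5933 m/s
D = 60 * 49.5933 / (pi * 394) = 2.4040 m


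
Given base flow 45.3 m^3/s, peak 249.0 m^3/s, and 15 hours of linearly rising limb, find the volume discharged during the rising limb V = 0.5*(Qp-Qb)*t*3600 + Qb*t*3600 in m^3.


V = 0.5*(249.0 - 45.3)*15*3600 + 45.3*15*3600 = 7.9461e+06 m^3


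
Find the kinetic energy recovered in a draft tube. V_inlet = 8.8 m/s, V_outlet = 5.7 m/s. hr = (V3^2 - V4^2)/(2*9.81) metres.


hr = (8.8^2 - 5.7^2) / (2*9.81) = 2.2910 m


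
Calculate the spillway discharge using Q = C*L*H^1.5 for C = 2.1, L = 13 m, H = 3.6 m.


Q = 2.1 * 13 * 3.6^1.5 = 186.4732 m^3/s


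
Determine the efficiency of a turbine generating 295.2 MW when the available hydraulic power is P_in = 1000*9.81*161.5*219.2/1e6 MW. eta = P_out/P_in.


P_in = 1000 * 9.81 * 161.5 * 219.2 / 1e6 = 347.2818 MW
eta = 295.2 / 347.2818 = 0.8500


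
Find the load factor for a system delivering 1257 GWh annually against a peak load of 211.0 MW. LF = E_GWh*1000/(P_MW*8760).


LF = 1257 * 1000 / (211.0 * 8760) = 0.6801


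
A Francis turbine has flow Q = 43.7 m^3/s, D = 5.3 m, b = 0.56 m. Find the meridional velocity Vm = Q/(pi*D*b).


Vm = 43.7 / (pi * 5.3 * 0.56) = 4.6867 m/s


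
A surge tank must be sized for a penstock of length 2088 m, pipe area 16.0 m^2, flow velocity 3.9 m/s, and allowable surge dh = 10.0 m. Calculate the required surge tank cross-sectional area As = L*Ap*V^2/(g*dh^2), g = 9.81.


As = 2088 * 16.0 * 3.9^2 / (9.81 * 10.0^2) = 517.9772 m^2


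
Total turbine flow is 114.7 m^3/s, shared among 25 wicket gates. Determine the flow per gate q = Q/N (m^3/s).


q = 114.7 / 25 = 4.5880 m^3/s


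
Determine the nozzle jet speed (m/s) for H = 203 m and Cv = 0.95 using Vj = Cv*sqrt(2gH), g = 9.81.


Vj = 0.95 * sqrt(2*9.81*203) = 59.9544 m/s


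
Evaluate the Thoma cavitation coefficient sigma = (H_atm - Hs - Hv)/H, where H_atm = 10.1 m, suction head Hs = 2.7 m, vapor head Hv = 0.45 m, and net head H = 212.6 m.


sigma = (10.1 - 2.7 - 0.45) / 212.6 = 0.0327


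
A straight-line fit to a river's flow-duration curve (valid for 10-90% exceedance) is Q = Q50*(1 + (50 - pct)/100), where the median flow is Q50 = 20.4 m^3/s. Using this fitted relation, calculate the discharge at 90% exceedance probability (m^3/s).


Q = 20.4 * (1 + (50 - 90)/100) = 12.2400 m^3/s


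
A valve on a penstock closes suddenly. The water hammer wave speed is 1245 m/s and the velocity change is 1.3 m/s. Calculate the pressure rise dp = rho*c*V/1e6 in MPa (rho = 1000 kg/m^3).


dp = 1000 * 1245 * 1.3 / 1e6 = 1.6185 MPa


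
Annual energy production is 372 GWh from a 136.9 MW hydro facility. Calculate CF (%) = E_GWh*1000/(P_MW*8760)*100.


CF = 372 * 1000 / (136.9 * 8760) * 100 = 31.0195 %


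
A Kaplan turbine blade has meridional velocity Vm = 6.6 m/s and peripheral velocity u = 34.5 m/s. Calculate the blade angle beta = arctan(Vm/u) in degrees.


beta = arctan(6.6 / 34.5) = 10.8301 degrees


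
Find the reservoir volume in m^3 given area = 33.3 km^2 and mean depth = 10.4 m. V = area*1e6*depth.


V = 33.3 * 1e6 * 10.4 = 3.4632e+08 m^3


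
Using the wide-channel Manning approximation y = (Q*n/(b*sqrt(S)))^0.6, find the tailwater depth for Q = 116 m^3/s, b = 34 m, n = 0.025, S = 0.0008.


y = (116 * 0.025 / (34 * 0.0008^0.5))^0.6 = 1.9392 m


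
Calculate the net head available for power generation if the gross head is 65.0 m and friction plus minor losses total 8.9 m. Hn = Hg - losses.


Hn = 65.0 - 8.9 = 56.1000 m


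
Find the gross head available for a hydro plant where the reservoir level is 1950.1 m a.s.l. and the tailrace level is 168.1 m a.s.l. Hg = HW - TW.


Hg = 1950.1 - 168.1 = 1782.0000 m


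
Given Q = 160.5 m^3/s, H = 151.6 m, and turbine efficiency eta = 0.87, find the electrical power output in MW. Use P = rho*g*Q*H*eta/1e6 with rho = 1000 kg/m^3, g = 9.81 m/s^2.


P = 1000 * 9.81 * 160.5 * 151.6 * 0.87 / 1e6 = 207.6646 MW


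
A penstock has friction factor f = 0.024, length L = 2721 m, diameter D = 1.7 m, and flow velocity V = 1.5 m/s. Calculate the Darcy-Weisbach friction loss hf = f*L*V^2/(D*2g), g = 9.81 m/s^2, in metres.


hf = 0.024 * 2721 * 1.5^2 / (1.7 * 2 * 9.81) = 4.4053 m


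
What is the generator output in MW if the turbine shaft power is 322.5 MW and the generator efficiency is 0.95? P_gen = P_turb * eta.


P_gen = 322.5 * 0.95 = 306.3750 MW


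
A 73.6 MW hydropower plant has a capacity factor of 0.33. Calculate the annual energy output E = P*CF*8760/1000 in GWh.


E = 73.6 * 0.33 * 8760 / 1000 = 212.7629 GWh


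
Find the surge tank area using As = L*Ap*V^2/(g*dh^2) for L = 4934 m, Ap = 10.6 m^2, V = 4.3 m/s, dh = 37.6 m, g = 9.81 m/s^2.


As = 4934 * 10.6 * 4.3^2 / (9.81 * 37.6^2) = 69.7264 m^2


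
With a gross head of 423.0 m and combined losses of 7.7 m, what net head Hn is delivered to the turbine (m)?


Hn = 423.0 - 7.7 = 415.3000 m


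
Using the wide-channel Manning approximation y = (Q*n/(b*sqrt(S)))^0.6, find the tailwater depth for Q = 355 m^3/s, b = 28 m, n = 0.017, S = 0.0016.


y = (355 * 0.017 / (28 * 0.0016^0.5))^0.6 = 2.7471 m


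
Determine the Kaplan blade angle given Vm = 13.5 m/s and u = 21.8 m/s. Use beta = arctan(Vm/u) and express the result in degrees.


beta = arctan(13.5 / 21.8) = 31.7685 degrees


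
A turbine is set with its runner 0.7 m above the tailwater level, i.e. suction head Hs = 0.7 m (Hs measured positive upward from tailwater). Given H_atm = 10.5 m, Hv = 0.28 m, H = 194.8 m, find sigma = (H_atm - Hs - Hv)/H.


sigma = (10.5 - 0.7 - 0.28) / 194.8 = 0.0489


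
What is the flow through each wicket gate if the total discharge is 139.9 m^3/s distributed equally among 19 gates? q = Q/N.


q = 139.9 / 19 = 7.3632 m^3/s


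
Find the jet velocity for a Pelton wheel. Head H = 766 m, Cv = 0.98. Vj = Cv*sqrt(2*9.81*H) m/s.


Vj = 0.98 * sqrt(2*9.81*766) = 120.1406 m/s


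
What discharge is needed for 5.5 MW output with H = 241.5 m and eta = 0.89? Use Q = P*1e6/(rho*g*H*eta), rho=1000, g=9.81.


Q = 5.5 * 1e6 / (1000 * 9.81 * 241.5 * 0.89) = 2.6085 m^3/s


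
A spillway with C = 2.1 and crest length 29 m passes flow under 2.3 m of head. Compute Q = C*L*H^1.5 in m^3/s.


Q = 2.1 * 29 * 2.3^1.5 = 212.4267 m^3/s


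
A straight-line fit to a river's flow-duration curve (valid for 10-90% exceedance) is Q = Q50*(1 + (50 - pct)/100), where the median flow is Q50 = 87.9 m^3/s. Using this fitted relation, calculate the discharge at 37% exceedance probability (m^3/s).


Q = 87.9 * (1 + (50 - 37)/100) = 99.3270 m^3/s


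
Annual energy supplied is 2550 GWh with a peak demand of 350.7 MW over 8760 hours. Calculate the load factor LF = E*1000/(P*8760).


LF = 2550 * 1000 / (350.7 * 8760) = 0.8300


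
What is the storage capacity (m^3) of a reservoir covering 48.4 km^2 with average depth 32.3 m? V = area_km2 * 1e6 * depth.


V = 48.4 * 1e6 * 32.3 = 1.5633e+09 m^3


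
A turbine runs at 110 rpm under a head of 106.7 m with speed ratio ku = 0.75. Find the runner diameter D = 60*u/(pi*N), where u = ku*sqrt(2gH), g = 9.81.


u = 0.75 * sqrt(2*9.81*106.7) = 34.3157 m/s
D = 60 * 34.3157 / (pi * 110) = 5.9580 m


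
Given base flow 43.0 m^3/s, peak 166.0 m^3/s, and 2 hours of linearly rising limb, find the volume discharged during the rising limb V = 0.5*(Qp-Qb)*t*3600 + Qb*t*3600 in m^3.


V = 0.5*(166.0 - 43.0)*2*3600 + 43.0*2*3600 = 752400.0000 m^3


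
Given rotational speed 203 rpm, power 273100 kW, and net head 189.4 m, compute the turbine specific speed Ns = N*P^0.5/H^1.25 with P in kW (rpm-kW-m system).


Ns = 203 * 273100^0.5 / 189.4^1.25 = 150.9843


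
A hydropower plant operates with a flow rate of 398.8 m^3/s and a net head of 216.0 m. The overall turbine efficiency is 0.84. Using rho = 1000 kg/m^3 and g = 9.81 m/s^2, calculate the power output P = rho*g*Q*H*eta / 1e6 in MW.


P = 1000 * 9.81 * 398.8 * 216.0 * 0.84 / 1e6 = 709.8346 MW


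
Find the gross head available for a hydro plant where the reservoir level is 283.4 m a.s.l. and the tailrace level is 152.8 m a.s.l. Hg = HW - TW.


Hg = 283.4 - 152.8 = 130.6000 m


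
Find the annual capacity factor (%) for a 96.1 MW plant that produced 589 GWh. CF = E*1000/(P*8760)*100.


CF = 589 * 1000 / (96.1 * 8760) * 100 = 69.9661 %


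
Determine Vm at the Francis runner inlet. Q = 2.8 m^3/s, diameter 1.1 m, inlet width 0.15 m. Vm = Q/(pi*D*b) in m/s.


Vm = 2.8 / (pi * 1.1 * 0.15) = 5.4016 m/s


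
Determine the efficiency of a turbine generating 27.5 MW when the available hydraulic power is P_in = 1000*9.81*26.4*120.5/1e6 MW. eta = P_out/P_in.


P_in = 1000 * 9.81 * 26.4 * 120.5 / 1e6 = 31.2076 MW
eta = 27.5 / 31.2076 = 0.8812


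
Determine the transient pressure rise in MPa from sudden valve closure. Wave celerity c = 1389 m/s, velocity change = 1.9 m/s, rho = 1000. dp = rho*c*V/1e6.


dp = 1000 * 1389 * 1.9 / 1e6 = 2.6391 MPa


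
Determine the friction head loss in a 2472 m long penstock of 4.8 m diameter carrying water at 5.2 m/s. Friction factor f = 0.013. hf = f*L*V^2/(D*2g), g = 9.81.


hf = 0.013 * 2472 * 5.2^2 / (4.8 * 2 * 9.81) = 9.2270 m


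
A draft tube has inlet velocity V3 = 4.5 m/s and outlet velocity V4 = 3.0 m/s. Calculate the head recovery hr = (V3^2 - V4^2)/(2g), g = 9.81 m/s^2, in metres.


hr = (4.5^2 - 3.0^2) / (2*9.81) = 0.5734 m


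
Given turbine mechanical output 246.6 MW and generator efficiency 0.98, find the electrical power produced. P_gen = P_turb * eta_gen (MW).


P_gen = 246.6 * 0.98 = 241.6680 MW


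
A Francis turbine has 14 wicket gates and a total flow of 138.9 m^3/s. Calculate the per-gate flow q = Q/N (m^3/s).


q = 138.9 / 14 = 9.9214 m^3/s


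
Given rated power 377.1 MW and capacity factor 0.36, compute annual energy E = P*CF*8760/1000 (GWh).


E = 377.1 * 0.36 * 8760 / 1000 = 1189.2226 GWh


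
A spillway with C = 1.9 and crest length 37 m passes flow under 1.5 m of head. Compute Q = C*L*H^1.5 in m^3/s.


Q = 1.9 * 37 * 1.5^1.5 = 129.1493 m^3/s


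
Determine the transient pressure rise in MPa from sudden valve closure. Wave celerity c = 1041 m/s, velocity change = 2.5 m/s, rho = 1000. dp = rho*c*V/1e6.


dp = 1000 * 1041 * 2.5 / 1e6 = 2.6025 MPa


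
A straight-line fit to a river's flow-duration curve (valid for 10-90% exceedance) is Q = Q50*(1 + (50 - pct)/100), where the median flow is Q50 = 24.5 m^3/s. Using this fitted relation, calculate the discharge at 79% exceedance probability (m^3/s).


Q = 24.5 * (1 + (50 - 79)/100) = 17.3950 m^3/s


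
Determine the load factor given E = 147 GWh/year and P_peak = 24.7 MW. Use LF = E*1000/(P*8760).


LF = 147 * 1000 / (24.7 * 8760) = 0.6794


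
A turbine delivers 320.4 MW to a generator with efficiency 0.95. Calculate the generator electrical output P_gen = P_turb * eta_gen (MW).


P_gen = 320.4 * 0.95 = 304.3800 MW


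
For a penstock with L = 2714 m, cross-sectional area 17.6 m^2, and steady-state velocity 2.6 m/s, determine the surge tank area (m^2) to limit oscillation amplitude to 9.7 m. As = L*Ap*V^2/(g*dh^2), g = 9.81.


As = 2714 * 17.6 * 2.6^2 / (9.81 * 9.7^2) = 349.8297 m^2


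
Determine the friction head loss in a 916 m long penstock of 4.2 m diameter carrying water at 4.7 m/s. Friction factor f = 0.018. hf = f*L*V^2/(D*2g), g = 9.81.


hf = 0.018 * 916 * 4.7^2 / (4.2 * 2 * 9.81) = 4.4199 m


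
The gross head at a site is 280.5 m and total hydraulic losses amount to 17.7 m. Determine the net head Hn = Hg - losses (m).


Hn = 280.5 - 17.7 = 262.8000 m


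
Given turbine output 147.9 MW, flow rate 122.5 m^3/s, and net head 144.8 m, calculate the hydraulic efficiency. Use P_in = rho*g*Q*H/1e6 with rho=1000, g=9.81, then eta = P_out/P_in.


P_in = 1000 * 9.81 * 122.5 * 144.8 / 1e6 = 174.0098 MW
eta = 147.9 / 174.0098 = 0.8500


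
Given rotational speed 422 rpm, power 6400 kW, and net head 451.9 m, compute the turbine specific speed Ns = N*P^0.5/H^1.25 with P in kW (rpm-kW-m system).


Ns = 422 * 6400^0.5 / 451.9^1.25 = 16.2032


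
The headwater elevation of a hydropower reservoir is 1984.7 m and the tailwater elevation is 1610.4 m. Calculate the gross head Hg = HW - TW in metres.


Hg = 1984.7 - 1610.4 = 374.3000 m


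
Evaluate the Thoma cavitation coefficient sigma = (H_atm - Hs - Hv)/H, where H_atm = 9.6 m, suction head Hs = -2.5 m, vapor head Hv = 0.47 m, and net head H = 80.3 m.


sigma = (9.6 - (-2.5) - 0.47) / 80.3 = 0.1448


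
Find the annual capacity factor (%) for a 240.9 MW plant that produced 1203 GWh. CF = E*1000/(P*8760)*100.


CF = 1203 * 1000 / (240.9 * 8760) * 100 = 57.0065 %


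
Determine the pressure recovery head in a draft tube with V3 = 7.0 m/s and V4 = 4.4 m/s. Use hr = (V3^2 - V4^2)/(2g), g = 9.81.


hr = (7.0^2 - 4.4^2) / (2*9.81) = 1.5107 m


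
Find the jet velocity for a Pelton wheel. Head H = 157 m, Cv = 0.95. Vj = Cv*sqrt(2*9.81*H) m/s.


Vj = 0.95 * sqrt(2*9.81*157) = 52.7258 m/s


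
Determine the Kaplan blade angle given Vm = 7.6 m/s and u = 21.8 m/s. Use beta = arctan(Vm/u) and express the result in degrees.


beta = arctan(7.6 / 21.8) = 19.2198 degrees


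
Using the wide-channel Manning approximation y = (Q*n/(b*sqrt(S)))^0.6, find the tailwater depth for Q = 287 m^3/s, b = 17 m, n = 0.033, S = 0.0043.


y = (287 * 0.033 / (17 * 0.0043^0.5))^0.6 = 3.6102 m


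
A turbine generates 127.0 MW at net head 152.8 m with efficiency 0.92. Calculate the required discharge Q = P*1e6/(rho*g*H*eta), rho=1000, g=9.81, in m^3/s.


Q = 127.0 * 1e6 / (1000 * 9.81 * 152.8 * 0.92) = 92.0923 m^3/s


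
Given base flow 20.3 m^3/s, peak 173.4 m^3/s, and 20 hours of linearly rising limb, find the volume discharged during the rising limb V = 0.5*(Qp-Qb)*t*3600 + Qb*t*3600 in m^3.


V = 0.5*(173.4 - 20.3)*20*3600 + 20.3*20*3600 = 6.9732e+06 m^3


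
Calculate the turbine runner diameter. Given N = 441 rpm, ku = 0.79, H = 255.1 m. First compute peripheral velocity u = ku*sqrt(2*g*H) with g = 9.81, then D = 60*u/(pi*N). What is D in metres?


u = 0.79 * sqrt(2*9.81*255.1) = 55.8897 m/s
D = 60 * 55.8897 / (pi * 441) = 2.4204 m


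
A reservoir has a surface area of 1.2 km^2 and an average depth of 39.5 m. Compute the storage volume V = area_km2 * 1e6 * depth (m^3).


V = 1.2 * 1e6 * 39.5 = 4.7400e+07 m^3


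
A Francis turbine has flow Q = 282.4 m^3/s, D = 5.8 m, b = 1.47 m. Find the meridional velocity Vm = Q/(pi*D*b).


Vm = 282.4 / (pi * 5.8 * 1.47) = 10.5431 m/s


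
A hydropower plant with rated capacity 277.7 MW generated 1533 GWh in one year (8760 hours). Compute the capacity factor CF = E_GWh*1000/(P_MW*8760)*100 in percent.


CF = 1533 * 1000 / (277.7 * 8760) * 100 = 63.0176 %


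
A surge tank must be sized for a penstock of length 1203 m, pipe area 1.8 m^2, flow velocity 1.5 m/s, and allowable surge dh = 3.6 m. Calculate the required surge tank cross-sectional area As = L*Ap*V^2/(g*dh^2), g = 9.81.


As = 1203 * 1.8 * 1.5^2 / (9.81 * 3.6^2) = 38.3219 m^2


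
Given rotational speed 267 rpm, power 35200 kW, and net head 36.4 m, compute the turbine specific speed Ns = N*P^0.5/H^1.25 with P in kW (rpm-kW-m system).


Ns = 267 * 35200^0.5 / 36.4^1.25 = 560.2810


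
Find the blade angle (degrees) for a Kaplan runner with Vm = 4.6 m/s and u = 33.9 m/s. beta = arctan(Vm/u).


beta = arctan(4.6 / 33.9) = 7.7275 degrees


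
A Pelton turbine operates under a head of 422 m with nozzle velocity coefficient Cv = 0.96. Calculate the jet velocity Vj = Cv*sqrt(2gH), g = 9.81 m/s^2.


Vj = 0.96 * sqrt(2*9.81*422) = 87.3528 m/s


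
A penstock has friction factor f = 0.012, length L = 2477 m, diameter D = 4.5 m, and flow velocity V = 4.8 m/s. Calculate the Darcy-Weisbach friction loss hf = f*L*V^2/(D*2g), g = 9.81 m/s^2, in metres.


hf = 0.012 * 2477 * 4.8^2 / (4.5 * 2 * 9.81) = 7.7567 m


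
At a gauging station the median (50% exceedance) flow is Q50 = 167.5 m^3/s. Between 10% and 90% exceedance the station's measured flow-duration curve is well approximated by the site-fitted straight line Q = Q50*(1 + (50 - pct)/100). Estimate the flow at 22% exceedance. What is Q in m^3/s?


Q = 167.5 * (1 + (50 - 22)/100) = 214.4000 m^3/s


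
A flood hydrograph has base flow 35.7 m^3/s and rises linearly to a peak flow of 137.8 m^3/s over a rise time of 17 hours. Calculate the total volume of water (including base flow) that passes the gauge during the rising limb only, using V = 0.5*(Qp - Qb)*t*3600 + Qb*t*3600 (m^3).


V = 0.5*(137.8 - 35.7)*17*3600 + 35.7*17*3600 = 5.3091e+06 m^3


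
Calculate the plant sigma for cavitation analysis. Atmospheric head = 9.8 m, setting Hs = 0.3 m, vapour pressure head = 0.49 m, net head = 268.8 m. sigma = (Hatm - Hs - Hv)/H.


sigma = (9.8 - 0.3 - 0.49) / 268.8 = 0.0335


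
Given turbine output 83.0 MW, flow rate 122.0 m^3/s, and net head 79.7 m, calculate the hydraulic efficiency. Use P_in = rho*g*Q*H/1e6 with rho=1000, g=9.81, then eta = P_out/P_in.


P_in = 1000 * 9.81 * 122.0 * 79.7 / 1e6 = 95.3866 MW
eta = 83.0 / 95.3866 = 0.8701


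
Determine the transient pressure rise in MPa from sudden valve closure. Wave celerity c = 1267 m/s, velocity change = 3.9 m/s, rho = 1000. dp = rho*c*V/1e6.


dp = 1000 * 1267 * 3.9 / 1e6 = 4.9413 MPa


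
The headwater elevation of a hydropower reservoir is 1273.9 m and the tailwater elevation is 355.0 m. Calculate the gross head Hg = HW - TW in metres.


Hg = 1273.9 - 355.0 = 918.9000 m


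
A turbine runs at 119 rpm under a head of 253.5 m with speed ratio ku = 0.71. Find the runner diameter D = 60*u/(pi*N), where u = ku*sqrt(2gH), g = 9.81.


u = 0.71 * sqrt(2*9.81*253.5) = 50.0722 m/s
D = 60 * 50.0722 / (pi * 119) = 8.0362 m


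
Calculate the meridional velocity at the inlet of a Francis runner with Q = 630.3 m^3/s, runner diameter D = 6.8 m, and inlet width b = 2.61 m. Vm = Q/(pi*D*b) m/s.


Vm = 630.3 / (pi * 6.8 * 2.61) = 11.3044 m/s


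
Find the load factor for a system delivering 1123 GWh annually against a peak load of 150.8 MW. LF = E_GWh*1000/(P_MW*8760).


LF = 1123 * 1000 / (150.8 * 8760) = 0.8501


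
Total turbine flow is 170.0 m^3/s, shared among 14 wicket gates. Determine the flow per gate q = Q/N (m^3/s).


q = 170.0 / 14 = 12.1429 m^3/s


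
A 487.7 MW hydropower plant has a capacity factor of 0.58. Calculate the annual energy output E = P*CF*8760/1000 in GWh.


E = 487.7 * 0.58 * 8760 / 1000 = 2477.9062 GWh


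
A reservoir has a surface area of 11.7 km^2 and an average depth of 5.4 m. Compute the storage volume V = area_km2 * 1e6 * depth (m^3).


V = 11.7 * 1e6 * 5.4 = 6.3180e+07 m^3


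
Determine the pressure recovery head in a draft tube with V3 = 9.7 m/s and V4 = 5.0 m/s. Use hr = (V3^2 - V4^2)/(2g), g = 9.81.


hr = (9.7^2 - 5.0^2) / (2*9.81) = 3.5214 m


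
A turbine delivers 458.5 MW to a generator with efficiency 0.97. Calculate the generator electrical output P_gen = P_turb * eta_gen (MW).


P_gen = 458.5 * 0.97 = 444.7450 MW


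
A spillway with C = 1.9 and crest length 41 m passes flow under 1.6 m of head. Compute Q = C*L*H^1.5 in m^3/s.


Q = 1.9 * 41 * 1.6^1.5 = 157.6585 m^3/s


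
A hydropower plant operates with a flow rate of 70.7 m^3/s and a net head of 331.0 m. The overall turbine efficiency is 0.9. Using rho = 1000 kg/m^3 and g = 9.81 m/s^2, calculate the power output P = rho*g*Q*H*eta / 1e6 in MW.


P = 1000 * 9.81 * 70.7 * 331.0 * 0.9 / 1e6 = 206.6136 MW
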